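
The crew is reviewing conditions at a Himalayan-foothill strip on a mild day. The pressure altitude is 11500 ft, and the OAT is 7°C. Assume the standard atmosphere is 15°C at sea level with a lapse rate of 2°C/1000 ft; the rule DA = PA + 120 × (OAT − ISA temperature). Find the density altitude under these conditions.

13300 ft

ISA temperature at 11500 ft = 15 − 2 × (11500/1000) = -8°C.
ISA deviation = 7 − (-8) = +15°C.
Density altitude = 11500 + 120 × (15) = 11500 + (+1800) = 13300 ft.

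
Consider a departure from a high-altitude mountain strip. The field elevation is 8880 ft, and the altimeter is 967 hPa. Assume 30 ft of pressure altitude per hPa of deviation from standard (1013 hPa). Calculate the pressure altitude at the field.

10260 ft

Pressure correction = (1013 − 967) × 30 = +1380 ft.
Pressure altitude = 8880 + (+1380) = 10260 ft.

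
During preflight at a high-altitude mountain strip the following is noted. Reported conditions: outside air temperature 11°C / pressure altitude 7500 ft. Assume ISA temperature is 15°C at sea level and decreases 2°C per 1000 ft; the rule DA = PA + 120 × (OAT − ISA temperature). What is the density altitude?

8820 ft

ISA temperature at 7500 ft = 15 − 2 × (7500/1000) = 0°C.
ISA deviation = 11 − 0 = +11°C.
Density altitude = 7500 + 120 × (11) = 7500 + (+1320) = 8820 ft.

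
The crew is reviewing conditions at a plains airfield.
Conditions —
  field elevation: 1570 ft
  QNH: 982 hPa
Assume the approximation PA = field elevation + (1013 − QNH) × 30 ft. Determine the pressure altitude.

2500 ft

Pressure correction = (1013 − 982) × 30 = +930 ft.
Pressure altitude = 1570 + (+930) = 2500 ft.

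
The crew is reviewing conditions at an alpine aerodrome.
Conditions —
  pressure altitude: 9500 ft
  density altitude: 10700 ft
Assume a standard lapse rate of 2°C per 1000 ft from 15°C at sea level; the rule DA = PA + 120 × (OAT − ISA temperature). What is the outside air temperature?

Density altitude − pressure altitude = 10700 − 9500 = +1200 ft.
At 120 ft/°C that is an ISA deviation of 1200/120 = +10°C.
ISA temperature at 9500 ft = 15 − 2 × (9500/1000) = -4°C.
OAT = ISA + deviation = -4 + (+10) = 6°C.

6°C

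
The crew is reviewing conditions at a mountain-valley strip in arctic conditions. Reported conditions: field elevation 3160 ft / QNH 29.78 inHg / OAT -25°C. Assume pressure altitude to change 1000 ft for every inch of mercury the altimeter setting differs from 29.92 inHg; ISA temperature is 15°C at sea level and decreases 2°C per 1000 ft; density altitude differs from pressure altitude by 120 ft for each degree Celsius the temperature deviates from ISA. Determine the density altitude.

-708 ft

Pressure altitude = 3160 + (29.92 − 29.78) × 1000 = 3160 + (+140) = 3300 ft.
ISA temperature at 3300 ft = 15 − 2 × (3300/1000) = 8.4°C.
ISA deviation = -25 − 8.4 = -33.4°C.
Density altitude = 3300 + 120 × (-33.4) = -708 ft.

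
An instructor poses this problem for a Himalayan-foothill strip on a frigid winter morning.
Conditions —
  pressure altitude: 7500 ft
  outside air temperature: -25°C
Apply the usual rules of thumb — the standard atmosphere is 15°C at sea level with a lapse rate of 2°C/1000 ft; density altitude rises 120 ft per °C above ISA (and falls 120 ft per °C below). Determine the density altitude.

4500 ft

ISA temperature at 7500 ft = 15 − 2 × (7500/1000) = 0°C.
ISA deviation = -25 − 0 = -25°C.
Density altitude = 7500 + 120 × (-25) = 7500 + (-3000) = 4500 ft.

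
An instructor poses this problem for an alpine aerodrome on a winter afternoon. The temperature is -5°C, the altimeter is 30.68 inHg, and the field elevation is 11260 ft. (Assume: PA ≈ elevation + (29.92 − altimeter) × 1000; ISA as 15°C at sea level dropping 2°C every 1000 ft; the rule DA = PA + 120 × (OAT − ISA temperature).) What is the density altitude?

10620 ft

Pressure altitude = 11260 + (29.92 − 30.68) × 1000 = 11260 + (-760) = 10500 ft.
ISA temperature at 10500 ft = 15 − 2 × (10500/1000) = -6°C.
ISA deviation = -5 − (-6) = +1°C.
Density altitude = 10500 + 120 × (1) = 10620 ft.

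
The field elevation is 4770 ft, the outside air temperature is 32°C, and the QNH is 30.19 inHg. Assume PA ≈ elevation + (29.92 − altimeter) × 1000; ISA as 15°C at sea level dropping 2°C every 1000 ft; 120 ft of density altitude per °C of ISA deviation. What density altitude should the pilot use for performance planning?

7620 ft

Pressure altitude = 4770 + (29.92 − 30.19) × 1000 = 4770 + (-270) = 4500 ft.
ISA temperature at 4500 ft = 15 − 2 × (4500/1000) = 6°C.
ISA deviation = 32 − 6 = +26°C.
Density altitude = 4500 + 120 × (26) = 7620 ft.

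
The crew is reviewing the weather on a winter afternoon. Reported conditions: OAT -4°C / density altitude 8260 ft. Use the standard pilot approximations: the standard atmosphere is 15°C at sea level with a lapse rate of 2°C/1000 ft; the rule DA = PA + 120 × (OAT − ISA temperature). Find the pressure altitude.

8500 ft

DA = PA + 120 × (OAT − (15 − 2·PA/1000)) = PA + 120·OAT − 1800 + 0.24·PA = 1.24·PA + 120·OAT − 1800.
So 1.24·PA = 8260 − 120 × (-4) + 1800 = 10540.
PA = 10540 / 1.24 = 8500 ft.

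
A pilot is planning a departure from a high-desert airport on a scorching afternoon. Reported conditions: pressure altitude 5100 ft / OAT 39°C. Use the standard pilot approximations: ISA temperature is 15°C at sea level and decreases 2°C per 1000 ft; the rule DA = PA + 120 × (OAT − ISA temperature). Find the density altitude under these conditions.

ISA temperature at 5100 ft = 15 − 2 × (5100/1000) = 4.8°C.
ISA deviation = 39 − 4.8 = +34.2°C.
Density altitude = 5100 + 120 × (34.2) = 5100 + (+4104) = 9204 ft.

9204 ft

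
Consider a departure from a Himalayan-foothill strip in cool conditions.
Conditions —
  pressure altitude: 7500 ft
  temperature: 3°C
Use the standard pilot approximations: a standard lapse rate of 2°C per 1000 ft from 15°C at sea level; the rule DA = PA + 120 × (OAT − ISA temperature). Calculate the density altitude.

ISA temperature at 7500 ft = 15 − 2 × (7500/1000) = 0°C.
ISA deviation = 3 − 0 = +3°C.
Density altitude = 7500 + 120 × (3) = 7500 + (+360) = 7860 ft.

7860 ft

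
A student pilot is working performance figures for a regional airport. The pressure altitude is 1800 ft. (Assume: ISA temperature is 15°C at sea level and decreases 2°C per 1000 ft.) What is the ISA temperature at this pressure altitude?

ISA temperature = 15 − 2 × (1800/1000) = 15 − 3.6 = 11.4°C.

11.4°C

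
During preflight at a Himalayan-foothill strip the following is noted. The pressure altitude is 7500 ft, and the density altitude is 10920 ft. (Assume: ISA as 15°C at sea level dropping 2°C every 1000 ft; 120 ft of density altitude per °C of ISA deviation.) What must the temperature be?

Density altitude − pressure altitude = 10920 − 7500 = +3420 ft.
At 120 ft/°C that is an ISA deviation of 3420/120 = +28.5°C.
ISA temperature at 7500 ft = 15 − 2 × (7500/1000) = 0°C.
OAT = ISA + deviation = 0 + (+28.5) = 28.5°C.

28.5°C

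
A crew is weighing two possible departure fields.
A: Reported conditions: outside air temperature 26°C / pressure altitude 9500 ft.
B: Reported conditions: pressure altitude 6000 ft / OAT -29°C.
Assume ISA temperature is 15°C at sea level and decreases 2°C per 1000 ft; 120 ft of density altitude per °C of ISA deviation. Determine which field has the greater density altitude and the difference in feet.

A by 10940 ft

A: ISA temp = -4°C, deviation +30°C, DA = 9500 + 120 × 30 = 13100 ft.
B: ISA temp = 3°C, deviation -32°C, DA = 6000 + 120 × (-32) = 2160 ft.
A is higher by 13100 − 2160 = 10940 ft.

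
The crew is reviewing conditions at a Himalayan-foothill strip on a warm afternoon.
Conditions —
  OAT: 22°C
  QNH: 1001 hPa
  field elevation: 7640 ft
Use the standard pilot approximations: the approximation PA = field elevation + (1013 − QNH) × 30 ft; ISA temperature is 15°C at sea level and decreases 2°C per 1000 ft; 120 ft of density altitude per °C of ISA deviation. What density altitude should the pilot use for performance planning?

10760 ft

Pressure altitude = 7640 + (1013 − 1001) × 30 = 7640 + (+360) = 8000 ft.
ISA temperature at 8000 ft = 15 − 2 × (8000/1000) = -1°C.
ISA deviation = 22 − (-1) = +23°C.
Density altitude = 8000 + 120 × (23) = 10760 ft.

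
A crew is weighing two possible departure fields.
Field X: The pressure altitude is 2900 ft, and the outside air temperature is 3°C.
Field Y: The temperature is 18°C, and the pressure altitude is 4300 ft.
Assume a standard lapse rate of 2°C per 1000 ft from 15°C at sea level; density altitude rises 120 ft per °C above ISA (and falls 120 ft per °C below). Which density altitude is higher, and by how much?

Field X: ISA temp = 9.2°C, deviation -6.2°C, DA = 2900 + 120 × (-6.2) = 2156 ft.
Field Y: ISA temp = 6.4°C, deviation +11.6°C, DA = 4300 + 120 × 11.6 = 5692 ft.
Field Y is higher by 5692 − 2156 = 3536 ft.

Field Y by 3536 ft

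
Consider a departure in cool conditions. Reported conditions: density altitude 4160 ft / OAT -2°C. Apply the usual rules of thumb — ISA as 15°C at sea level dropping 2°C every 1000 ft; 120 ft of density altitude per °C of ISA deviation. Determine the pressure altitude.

DA = PA + 120 × (OAT − (15 − 2·PA/1000)) = PA + 120·OAT − 1800 + 0.24·PA = 1.24·PA + 120·OAT − 1800.
So 1.24·PA = 4160 − 120 × (-2) + 1800 = 6200.
PA = 6200 / 1.24 = 5000 ft.

5000 ft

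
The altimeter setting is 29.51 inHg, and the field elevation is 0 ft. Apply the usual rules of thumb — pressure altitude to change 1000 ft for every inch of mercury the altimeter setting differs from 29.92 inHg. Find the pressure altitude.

410 ft

Pressure correction = (29.92 − 29.51) × 1000 = +410 ft.
Pressure altitude = 0 + (+410) = 410 ft.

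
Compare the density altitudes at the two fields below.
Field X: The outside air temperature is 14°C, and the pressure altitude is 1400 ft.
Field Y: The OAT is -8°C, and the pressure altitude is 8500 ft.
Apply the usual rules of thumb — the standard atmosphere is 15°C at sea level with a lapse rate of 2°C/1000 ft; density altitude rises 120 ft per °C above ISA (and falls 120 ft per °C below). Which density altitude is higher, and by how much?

Field X: ISA temp = 12.2°C, deviation +1.8°C, DA = 1400 + 120 × 1.8 = 1616 ft.
Field Y: ISA temp = -2°C, deviation -6°C, DA = 8500 + 120 × (-6) = 7780 ft.
Field Y is higher by 7780 − 1616 = 6164 ft.

Field Y by 6164 ft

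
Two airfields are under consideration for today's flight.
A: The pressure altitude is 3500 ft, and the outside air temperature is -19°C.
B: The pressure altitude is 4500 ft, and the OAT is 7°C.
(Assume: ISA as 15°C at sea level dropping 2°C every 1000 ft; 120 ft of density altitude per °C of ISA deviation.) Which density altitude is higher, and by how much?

B by 4360 ft

A: ISA temp = 8°C, deviation -27°C, DA = 3500 + 120 × (-27) = 260 ft.
B: ISA temp = 6°C, deviation +1°C, DA = 4500 + 120 × 1 = 4620 ft.
B is higher by 4620 − 260 = 4360 ft.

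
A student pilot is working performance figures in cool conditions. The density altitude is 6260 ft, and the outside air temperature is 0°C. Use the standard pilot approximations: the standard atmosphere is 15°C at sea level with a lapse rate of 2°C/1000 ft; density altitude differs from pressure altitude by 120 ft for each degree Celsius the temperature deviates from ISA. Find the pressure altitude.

6500 ft

DA = PA + 120 × (OAT − (15 − 2·PA/1000)) = PA + 120·OAT − 1800 + 0.24·PA = 1.24·PA + 120·OAT − 1800.
So 1.24·PA = 6260 − 120 × 0 + 1800 = 8060.
PA = 8060 / 1.24 = 6500 ft.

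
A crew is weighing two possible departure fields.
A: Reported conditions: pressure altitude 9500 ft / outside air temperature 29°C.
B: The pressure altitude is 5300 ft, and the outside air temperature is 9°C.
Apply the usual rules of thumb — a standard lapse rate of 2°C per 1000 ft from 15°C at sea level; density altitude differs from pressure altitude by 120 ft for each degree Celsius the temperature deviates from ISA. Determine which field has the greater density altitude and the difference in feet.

A: ISA temp = -4°C, deviation +33°C, DA = 9500 + 120 × 33 = 13460 ft.
B: ISA temp = 4.4°C, deviation +4.6°C, DA = 5300 + 120 × 4.6 = 5852 ft.
A is higher by 13460 − 5852 = 7608 ft.

A by 7608 ft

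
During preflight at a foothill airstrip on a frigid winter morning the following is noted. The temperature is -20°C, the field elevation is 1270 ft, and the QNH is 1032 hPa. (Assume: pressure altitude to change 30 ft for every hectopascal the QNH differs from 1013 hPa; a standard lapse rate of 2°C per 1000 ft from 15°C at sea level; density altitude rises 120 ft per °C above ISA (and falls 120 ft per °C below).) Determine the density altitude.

Pressure altitude = 1270 + (1013 − 1032) × 30 = 1270 + (-570) = 700 ft.
ISA temperature at 700 ft = 15 − 2 × (700/1000) = 13.6°C.
ISA deviation = -20 − 13.6 = -33.6°C.
Density altitude = 700 + 120 × (-33.6) = -3332 ft.

-3332 ft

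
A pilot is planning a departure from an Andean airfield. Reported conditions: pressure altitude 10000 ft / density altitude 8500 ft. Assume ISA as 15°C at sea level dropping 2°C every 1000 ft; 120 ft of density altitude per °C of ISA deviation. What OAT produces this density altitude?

-17.5°C

Density altitude − pressure altitude = 8500 − 10000 = -1500 ft.
At 120 ft/°C that is an ISA deviation of -1500/120 = -12.5°C.
ISA temperature at 10000 ft = 15 − 2 × (10000/1000) = -5°C.
OAT = ISA + deviation = -5 + (-12.5) = -17.5°C.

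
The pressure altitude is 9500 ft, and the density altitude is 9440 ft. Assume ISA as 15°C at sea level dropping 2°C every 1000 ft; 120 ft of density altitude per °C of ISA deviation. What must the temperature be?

-4.5°C

Density altitude − pressure altitude = 9440 − 9500 = -60 ft.
At 120 ft/°C that is an ISA deviation of -60/120 = -0.5°C.
ISA temperature at 9500 ft = 15 − 2 × (9500/1000) = -4°C.
OAT = ISA + deviation = -4 + (-0.5) = -4.5°C.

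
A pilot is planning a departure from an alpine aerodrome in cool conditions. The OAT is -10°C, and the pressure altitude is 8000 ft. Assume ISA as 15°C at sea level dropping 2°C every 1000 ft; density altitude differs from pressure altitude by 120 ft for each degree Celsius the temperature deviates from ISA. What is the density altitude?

ISA temperature at 8000 ft = 15 − 2 × (8000/1000) = -1°C.
ISA deviation = -10 − (-1) = -9°C.
Density altitude = 8000 + 120 × (-9) = 8000 + (-1080) = 6920 ft.

6920 ft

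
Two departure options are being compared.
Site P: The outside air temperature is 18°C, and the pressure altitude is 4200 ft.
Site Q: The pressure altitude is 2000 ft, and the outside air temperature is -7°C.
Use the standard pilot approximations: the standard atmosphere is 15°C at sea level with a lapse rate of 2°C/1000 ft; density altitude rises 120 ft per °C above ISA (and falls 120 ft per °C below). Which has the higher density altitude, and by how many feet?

Site P by 5728 ft

Site P: ISA temp = 6.6°C, deviation +11.4°C, DA = 4200 + 120 × 11.4 = 5568 ft.
Site Q: ISA temp = 11°C, deviation -18°C, DA = 2000 + 120 × (-18) = -160 ft.
Site P is higher by 5568 − (-160) = 5728 ft.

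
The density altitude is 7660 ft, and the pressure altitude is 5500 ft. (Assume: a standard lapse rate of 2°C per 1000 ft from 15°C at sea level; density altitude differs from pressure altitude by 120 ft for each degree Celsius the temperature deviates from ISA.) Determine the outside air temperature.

Density altitude − pressure altitude = 7660 − 5500 = +2160 ft.
At 120 ft/°C that is an ISA deviation of 2160/120 = +18°C.
ISA temperature at 5500 ft = 15 − 2 × (5500/1000) = 4°C.
OAT = ISA + deviation = 4 + (+18) = 22°C.

22°C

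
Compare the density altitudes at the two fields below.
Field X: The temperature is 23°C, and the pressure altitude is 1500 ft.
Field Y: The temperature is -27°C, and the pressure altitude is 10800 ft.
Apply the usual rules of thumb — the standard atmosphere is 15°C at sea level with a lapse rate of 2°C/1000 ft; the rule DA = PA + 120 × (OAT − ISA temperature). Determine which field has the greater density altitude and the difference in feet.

Field Y by 5532 ft

Field X: ISA temp = 12°C, deviation +11°C, DA = 1500 + 120 × 11 = 2820 ft.
Field Y: ISA temp = -6.6°C, deviation -20.4°C, DA = 10800 + 120 × (-20.4) = 8352 ft.
Field Y is higher by 8352 − 2820 = 5532 ft.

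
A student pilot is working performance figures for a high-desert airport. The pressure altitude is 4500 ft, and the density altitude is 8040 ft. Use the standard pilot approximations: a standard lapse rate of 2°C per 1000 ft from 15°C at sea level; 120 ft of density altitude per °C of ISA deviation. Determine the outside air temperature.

35.5°C

Density altitude − pressure altitude = 8040 − 4500 = +3540 ft.
At 120 ft/°C that is an ISA deviation of 3540/120 = +29.5°C.
ISA temperature at 4500 ft = 15 − 2 × (4500/1000) = 6°C.
OAT = ISA + deviation = 6 + (+29.5) = 35.5°C.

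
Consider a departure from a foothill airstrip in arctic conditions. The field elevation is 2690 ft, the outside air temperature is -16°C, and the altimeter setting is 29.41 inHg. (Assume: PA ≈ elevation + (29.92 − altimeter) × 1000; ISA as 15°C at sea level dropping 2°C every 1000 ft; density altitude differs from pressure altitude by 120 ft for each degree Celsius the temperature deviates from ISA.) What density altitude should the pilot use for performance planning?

Pressure altitude = 2690 + (29.92 − 29.41) × 1000 = 2690 + (+510) = 3200 ft.
ISA temperature at 3200 ft = 15 − 2 × (3200/1000) = 8.6°C.
ISA deviation = -16 − 8.6 = -24.6°C.
Density altitude = 3200 + 120 × (-24.6) = 248 ft.

248 ft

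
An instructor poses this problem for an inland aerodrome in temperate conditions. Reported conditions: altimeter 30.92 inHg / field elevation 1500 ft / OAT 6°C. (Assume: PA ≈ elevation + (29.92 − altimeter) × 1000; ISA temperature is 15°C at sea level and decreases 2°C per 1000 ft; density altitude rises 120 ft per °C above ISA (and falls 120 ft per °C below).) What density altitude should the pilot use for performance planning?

Pressure altitude = 1500 + (29.92 − 30.92) × 1000 = 1500 + (-1000) = 500 ft.
ISA temperature at 500 ft = 15 − 2 × (500/1000) = 14°C.
ISA deviation = 6 − 14 = -8°C.
Density altitude = 500 + 120 × (-8) = -460 ft.

-460 ft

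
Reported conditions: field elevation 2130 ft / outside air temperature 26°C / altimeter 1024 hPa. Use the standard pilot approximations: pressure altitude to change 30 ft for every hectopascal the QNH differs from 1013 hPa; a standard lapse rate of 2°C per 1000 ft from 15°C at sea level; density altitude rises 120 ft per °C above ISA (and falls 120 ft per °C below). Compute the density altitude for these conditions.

Pressure altitude = 2130 + (1013 − 1024) × 30 = 2130 + (-330) = 1800 ft.
ISA temperature at 1800 ft = 15 − 2 × (1800/1000) = 11.4°C.
ISA deviation = 26 − 11.4 = +14.6°C.
Density altitude = 1800 + 120 × (14.6) = 3552 ft.

3552 ft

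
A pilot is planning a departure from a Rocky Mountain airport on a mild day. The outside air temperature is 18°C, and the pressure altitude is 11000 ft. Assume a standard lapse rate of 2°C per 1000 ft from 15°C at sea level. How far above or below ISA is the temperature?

ISA+25°C

ISA temperature at 11000 ft = 15 − 2 × (11000/1000) = -7°C.
Deviation = OAT − ISA = 18 − (-7) = +25°C.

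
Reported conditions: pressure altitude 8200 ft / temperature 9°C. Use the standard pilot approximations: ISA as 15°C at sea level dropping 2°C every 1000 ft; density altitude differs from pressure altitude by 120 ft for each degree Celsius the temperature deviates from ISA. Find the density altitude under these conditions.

9448 ft

ISA temperature at 8200 ft = 15 − 2 × (8200/1000) = -1.4°C.
ISA deviation = 9 − (-1.4) = +10.4°C.
Density altitude = 8200 + 120 × (10.4) = 8200 + (+1248) = 9448 ft.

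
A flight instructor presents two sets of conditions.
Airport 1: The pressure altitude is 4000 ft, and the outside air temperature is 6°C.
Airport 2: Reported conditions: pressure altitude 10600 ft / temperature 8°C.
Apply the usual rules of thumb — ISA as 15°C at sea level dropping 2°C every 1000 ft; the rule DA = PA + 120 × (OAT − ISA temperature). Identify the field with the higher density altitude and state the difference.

Airport 2 by 8424 ft

Airport 1: ISA temp = 7°C, deviation -1°C, DA = 4000 + 120 × (-1) = 3880 ft.
Airport 2: ISA temp = -6.2°C, deviation +14.2°C, DA = 10600 + 120 × 14.2 = 12304 ft.
Airport 2 is higher by 12304 − 3880 = 8424 ft.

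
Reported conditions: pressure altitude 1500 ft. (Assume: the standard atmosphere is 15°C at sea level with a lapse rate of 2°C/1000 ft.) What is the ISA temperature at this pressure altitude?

12°C

ISA temperature = 15 − 2 × (1500/1000) = 15 − 3 = 12°C.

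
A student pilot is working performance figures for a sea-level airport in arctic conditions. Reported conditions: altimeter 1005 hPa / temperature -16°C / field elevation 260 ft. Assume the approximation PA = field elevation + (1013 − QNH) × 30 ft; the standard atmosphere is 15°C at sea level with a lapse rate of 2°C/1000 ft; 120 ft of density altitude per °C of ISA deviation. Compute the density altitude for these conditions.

Pressure altitude = 260 + (1013 − 1005) × 30 = 260 + (+240) = 500 ft.
ISA temperature at 500 ft = 15 − 2 × (500/1000) = 14°C.
ISA deviation = -16 − 14 = -30°C.
Density altitude = 500 + 120 × (-30) = -3100 ft.

-3100 ft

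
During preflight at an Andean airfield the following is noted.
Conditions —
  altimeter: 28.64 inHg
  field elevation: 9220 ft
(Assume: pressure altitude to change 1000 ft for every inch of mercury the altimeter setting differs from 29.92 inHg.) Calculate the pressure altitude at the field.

Pressure correction = (29.92 − 28.64) × 1000 = +1280 ft.
Pressure altitude = 9220 + (+1280) = 10500 ft.

10500 ft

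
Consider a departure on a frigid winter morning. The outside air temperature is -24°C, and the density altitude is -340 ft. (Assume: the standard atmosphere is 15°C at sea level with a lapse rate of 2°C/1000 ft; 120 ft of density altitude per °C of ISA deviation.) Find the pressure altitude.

DA = PA + 120 × (OAT − (15 − 2·PA/1000)) = PA + 120·OAT − 1800 + 0.24·PA = 1.24·PA + 120·OAT − 1800.
So 1.24·PA = -340 − 120 × (-24) + 1800 = 4340.
PA = 4340 / 1.24 = 3500 ft.

3500 ft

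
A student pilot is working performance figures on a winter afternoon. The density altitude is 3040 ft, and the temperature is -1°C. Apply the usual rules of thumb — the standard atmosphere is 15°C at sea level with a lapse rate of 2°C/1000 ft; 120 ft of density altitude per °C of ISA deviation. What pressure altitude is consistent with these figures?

4000 ft

DA = PA + 120 × (OAT − (15 − 2·PA/1000)) = PA + 120·OAT − 1800 + 0.24·PA = 1.24·PA + 120·OAT − 1800.
So 1.24·PA = 3040 − 120 × (-1) + 1800 = 4960.
PA = 4960 / 1.24 = 4000 ft.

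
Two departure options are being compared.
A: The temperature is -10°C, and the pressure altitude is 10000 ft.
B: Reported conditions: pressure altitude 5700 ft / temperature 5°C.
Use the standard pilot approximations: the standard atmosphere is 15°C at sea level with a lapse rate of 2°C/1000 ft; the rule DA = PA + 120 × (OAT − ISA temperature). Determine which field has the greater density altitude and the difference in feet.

A: ISA temp = -5°C, deviation -5°C, DA = 10000 + 120 × (-5) = 9400 ft.
B: ISA temp = 3.6°C, deviation +1.4°C, DA = 5700 + 120 × 1.4 = 5868 ft.
A is higher by 9400 − 5868 = 3532 ft.

A by 3532 ft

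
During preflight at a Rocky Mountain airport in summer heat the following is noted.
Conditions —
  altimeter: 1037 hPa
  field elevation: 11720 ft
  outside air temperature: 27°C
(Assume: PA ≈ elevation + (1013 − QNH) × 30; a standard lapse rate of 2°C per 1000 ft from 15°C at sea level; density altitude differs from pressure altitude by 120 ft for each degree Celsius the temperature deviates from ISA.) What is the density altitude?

Pressure altitude = 11720 + (1013 − 1037) × 30 = 11720 + (-720) = 11000 ft.
ISA temperature at 11000 ft = 15 − 2 × (11000/1000) = -7°C.
ISA deviation = 27 − (-7) = +34°C.
Density altitude = 11000 + 120 × (34) = 15080 ft.

15080 ft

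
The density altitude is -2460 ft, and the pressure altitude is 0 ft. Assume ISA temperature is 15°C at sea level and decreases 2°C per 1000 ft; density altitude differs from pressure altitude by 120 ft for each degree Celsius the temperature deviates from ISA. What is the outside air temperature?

Density altitude − pressure altitude = -2460 − 0 = -2460 ft.
At 120 ft/°C that is an ISA deviation of -2460/120 = -20.5°C.
ISA temperature at 0 ft = 15 − 2 × (0/1000) = 15°C.
OAT = ISA + deviation = 15 + (-20.5) = -5.5°C.

-5.5°C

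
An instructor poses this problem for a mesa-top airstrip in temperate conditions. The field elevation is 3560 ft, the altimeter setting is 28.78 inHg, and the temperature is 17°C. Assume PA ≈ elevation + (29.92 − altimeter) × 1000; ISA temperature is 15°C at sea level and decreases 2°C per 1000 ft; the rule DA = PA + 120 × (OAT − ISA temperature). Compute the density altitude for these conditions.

Pressure altitude = 3560 + (29.92 − 28.78) × 1000 = 3560 + (+1140) = 4700 ft.
ISA temperature at 4700 ft = 15 − 2 × (4700/1000) = 5.6°C.
ISA deviation = 17 − 5.6 = +11.4°C.
Density altitude = 4700 + 120 × (11.4) = 6068 ft.

6068 ft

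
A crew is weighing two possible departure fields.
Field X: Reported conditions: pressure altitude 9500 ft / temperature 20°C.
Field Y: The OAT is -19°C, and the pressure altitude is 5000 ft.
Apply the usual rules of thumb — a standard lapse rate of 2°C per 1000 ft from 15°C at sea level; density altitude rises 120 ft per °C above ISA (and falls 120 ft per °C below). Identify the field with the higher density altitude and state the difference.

Field X: ISA temp = -4°C, deviation +24°C, DA = 9500 + 120 × 24 = 12380 ft.
Field Y: ISA temp = 5°C, deviation -24°C, DA = 5000 + 120 × (-24) = 2120 ft.
Field X is higher by 12380 − 2120 = 10260 ft.

Field X by 10260 ft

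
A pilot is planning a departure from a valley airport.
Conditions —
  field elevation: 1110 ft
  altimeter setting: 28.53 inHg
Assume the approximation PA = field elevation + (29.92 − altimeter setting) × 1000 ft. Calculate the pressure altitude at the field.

Pressure correction = (29.92 − 28.53) × 1000 = +1390 ft.
Pressure altitude = 1110 + (+1390) = 2500 ft.

2500 ft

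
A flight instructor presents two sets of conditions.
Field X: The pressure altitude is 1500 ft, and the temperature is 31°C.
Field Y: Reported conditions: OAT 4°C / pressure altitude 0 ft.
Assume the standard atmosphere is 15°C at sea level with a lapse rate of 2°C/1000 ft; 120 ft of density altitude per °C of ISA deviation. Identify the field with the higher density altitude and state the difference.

Field X by 5100 ft

Field X: ISA temp = 12°C, deviation +19°C, DA = 1500 + 120 × 19 = 3780 ft.
Field Y: ISA temp = 15°C, deviation -11°C, DA = 0 + 120 × (-11) = -1320 ft.
Field X is higher by 3780 − (-1320) = 5100 ft.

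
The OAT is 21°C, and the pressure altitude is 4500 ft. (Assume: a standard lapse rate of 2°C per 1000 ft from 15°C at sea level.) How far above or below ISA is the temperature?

ISA+15°C

ISA temperature at 4500 ft = 15 − 2 × (4500/1000) = 6°C.
Deviation = OAT − ISA = 21 − 6 = +15°C.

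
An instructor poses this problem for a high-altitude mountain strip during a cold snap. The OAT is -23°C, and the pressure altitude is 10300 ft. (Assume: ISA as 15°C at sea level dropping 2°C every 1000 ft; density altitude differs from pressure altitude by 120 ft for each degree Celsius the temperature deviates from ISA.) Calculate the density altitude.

8212 ft

ISA temperature at 10300 ft = 15 − 2 × (10300/1000) = -5.6°C.
ISA deviation = -23 − (-5.6) = -17.4°C.
Density altitude = 10300 + 120 × (-17.4) = 10300 + (-2088) = 8212 ft.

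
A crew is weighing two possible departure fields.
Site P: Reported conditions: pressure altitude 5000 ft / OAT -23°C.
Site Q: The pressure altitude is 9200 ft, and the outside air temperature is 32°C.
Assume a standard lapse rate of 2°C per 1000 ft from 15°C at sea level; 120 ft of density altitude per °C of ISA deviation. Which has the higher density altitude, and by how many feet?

Site Q by 11808 ft

Site P: ISA temp = 5°C, deviation -28°C, DA = 5000 + 120 × (-28) = 1640 ft.
Site Q: ISA temp = -3.4°C, deviation +35.4°C, DA = 9200 + 120 × 35.4 = 13448 ft.
Site Q is higher by 13448 − 1640 = 11808 ft.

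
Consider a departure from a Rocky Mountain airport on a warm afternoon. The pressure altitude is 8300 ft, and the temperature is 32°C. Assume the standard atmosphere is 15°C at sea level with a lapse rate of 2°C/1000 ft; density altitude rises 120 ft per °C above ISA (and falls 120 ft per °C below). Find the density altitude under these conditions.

ISA temperature at 8300 ft = 15 − 2 × (8300/1000) = -1.6°C.
ISA deviation = 32 − (-1.6) = +33.6°C.
Density altitude = 8300 + 120 × (33.6) = 8300 + (+4032) = 12332 ft.

12332 ft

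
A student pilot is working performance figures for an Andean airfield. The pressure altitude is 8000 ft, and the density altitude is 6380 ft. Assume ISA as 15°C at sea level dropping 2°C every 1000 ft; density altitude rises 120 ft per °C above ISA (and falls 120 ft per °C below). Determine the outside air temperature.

-14.5°C

Density altitude − pressure altitude = 6380 − 8000 = -1620 ft.
At 120 ft/°C that is an ISA deviation of -1620/120 = -13.5°C.
ISA temperature at 8000 ft = 15 − 2 × (8000/1000) = -1°C.
OAT = ISA + deviation = -1 + (-13.5) = -14.5°C.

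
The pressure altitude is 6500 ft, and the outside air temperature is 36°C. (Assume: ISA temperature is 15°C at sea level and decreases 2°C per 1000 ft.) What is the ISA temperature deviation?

ISA+34°C

ISA temperature at 6500 ft = 15 − 2 × (6500/1000) = 2°C.
Deviation = OAT − ISA = 36 − 2 = +34°C.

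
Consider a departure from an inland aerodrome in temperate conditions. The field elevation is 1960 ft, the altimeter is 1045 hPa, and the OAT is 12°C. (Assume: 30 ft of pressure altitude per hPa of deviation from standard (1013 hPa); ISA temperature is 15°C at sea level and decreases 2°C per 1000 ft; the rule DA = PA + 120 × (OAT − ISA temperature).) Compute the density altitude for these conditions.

Pressure altitude = 1960 + (1013 − 1045) × 30 = 1960 + (-960) = 1000 ft.
ISA temperature at 1000 ft = 15 − 2 × (1000/1000) = 13°C.
ISA deviation = 12 − 13 = -1°C.
Density altitude = 1000 + 120 × (-1) = 880 ft.

880 ft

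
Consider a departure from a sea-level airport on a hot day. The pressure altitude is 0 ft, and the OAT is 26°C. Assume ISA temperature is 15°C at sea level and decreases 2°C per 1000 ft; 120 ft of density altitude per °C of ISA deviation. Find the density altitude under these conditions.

1320 ft

ISA temperature at 0 ft = 15 − 2 × (0/1000) = 15°C.
ISA deviation = 26 − 15 = +11°C.
Density altitude = 0 + 120 × (11) = 0 + (+1320) = 1320 ft.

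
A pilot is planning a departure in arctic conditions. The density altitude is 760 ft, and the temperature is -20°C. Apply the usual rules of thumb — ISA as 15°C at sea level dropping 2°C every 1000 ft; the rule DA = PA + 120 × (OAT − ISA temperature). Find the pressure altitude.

DA = PA + 120 × (OAT − (15 − 2·PA/1000)) = PA + 120·OAT − 1800 + 0.24·PA = 1.24·PA + 120·OAT − 1800.
So 1.24·PA = 760 − 120 × (-20) + 1800 = 4960.
PA = 4960 / 1.24 = 4000 ft.

4000 ft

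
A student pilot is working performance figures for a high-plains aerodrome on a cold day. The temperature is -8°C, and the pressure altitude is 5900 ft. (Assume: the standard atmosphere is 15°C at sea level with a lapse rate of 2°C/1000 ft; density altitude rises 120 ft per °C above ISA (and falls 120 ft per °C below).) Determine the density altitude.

4556 ft

ISA temperature at 5900 ft = 15 − 2 × (5900/1000) = 3.2°C.
ISA deviation = -8 − 3.2 = -11.2°C.
Density altitude = 5900 + 120 × (-11.2) = 5900 + (-1344) = 4556 ft.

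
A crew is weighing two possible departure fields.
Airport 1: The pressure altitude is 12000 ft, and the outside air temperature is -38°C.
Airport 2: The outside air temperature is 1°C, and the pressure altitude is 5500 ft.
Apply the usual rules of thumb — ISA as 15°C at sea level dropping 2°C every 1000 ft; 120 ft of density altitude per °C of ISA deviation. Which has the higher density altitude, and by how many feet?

Airport 1: ISA temp = -9°C, deviation -29°C, DA = 12000 + 120 × (-29) = 8520 ft.
Airport 2: ISA temp = 4°C, deviation -3°C, DA = 5500 + 120 × (-3) = 5140 ft.
Airport 1 is higher by 8520 − 5140 = 3380 ft.

Airport 1 by 3380 ft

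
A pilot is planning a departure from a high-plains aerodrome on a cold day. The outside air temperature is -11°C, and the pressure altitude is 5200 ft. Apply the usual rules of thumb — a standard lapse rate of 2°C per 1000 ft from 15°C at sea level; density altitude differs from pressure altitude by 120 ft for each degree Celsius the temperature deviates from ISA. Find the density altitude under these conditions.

ISA temperature at 5200 ft = 15 − 2 × (5200/1000) = 4.6°C.
ISA deviation = -11 − 4.6 = -15.6°C.
Density altitude = 5200 + 120 × (-15.6) = 5200 + (-1872) = 3328 ft.

3328 ft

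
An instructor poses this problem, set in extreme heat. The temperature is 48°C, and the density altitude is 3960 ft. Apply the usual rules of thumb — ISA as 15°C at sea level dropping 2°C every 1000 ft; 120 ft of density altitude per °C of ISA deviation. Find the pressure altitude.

0 ft

DA = PA + 120 × (OAT − (15 − 2·PA/1000)) = PA + 120·OAT − 1800 + 0.24·PA = 1.24·PA + 120·OAT − 1800.
So 1.24·PA = 3960 − 120 × 48 + 1800 = 0.
PA = 0 / 1.24 = 0 ft.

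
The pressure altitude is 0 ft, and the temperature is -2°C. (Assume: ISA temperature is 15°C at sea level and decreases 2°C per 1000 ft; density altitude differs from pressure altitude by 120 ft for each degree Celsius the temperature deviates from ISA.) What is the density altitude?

ISA temperature at 0 ft = 15 − 2 × (0/1000) = 15°C.
ISA deviation = -2 − 15 = -17°C.
Density altitude = 0 + 120 × (-17) = 0 + (-2040) = -2040 ft.

-2040 ft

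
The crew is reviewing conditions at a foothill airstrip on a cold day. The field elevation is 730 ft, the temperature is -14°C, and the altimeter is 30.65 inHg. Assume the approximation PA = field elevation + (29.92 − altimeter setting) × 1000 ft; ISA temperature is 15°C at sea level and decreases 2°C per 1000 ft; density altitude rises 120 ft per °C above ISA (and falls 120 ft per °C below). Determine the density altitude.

-3480 ft

Pressure altitude = 730 + (29.92 − 30.65) × 1000 = 730 + (-730) = 0 ft.
ISA temperature at 0 ft = 15 − 2 × (0/1000) = 15°C.
ISA deviation = -14 − 15 = -29°C.
Density altitude = 0 + 120 × (-29) = -3480 ft.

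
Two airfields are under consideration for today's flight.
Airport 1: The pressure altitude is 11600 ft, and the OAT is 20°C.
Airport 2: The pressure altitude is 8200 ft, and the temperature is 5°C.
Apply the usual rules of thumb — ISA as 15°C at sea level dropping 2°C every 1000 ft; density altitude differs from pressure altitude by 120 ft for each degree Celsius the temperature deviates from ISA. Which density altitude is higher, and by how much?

Airport 1: ISA temp = -8.2°C, deviation +28.2°C, DA = 11600 + 120 × 28.2 = 14984 ft.
Airport 2: ISA temp = -1.4°C, deviation +6.4°C, DA = 8200 + 120 × 6.4 = 8968 ft.
Airport 1 is higher by 14984 − 8968 = 6016 ft.

Airport 1 by 6016 ft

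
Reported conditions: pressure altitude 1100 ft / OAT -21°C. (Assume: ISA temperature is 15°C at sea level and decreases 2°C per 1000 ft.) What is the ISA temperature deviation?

ISA temperature at 1100 ft = 15 − 2 × (1100/1000) = 12.8°C.
Deviation = OAT − ISA = -21 − 12.8 = -33.8°C.

ISA-33.8°C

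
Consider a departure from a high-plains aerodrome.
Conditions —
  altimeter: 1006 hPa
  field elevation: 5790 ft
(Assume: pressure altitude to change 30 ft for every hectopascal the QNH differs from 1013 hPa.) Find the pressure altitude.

6000 ft

Pressure correction = (1013 − 1006) × 30 = +210 ft.
Pressure altitude = 5790 + (+210) = 6000 ft.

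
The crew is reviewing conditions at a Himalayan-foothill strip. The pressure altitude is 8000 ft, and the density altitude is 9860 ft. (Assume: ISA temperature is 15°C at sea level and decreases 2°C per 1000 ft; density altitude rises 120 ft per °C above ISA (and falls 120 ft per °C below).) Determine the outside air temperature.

14.5°C

Density altitude − pressure altitude = 9860 − 8000 = +1860 ft.
At 120 ft/°C that is an ISA deviation of 1860/120 = +15.5°C.
ISA temperature at 8000 ft = 15 − 2 × (8000/1000) = -1°C.
OAT = ISA + deviation = -1 + (+15.5) = 14.5°C.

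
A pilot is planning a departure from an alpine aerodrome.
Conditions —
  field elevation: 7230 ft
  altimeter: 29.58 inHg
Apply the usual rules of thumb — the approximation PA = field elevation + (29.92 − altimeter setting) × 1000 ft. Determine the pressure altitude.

Pressure correction = (29.92 − 29.58) × 1000 = +340 ft.
Pressure altitude = 7230 + (+340) = 7570 ft.

7570 ft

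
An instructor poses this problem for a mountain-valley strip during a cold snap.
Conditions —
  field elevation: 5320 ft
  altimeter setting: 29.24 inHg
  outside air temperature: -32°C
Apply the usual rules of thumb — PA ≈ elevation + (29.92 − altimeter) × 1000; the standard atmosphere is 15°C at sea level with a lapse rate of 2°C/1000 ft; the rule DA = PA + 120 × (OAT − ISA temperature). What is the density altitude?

1800 ft

Pressure altitude = 5320 + (29.92 − 29.24) × 1000 = 5320 + (+680) = 6000 ft.
ISA temperature at 6000 ft = 15 − 2 × (6000/1000) = 3°C.
ISA deviation = -32 − 3 = -35°C.
Density altitude = 6000 + 120 × (-35) = 1800 ft.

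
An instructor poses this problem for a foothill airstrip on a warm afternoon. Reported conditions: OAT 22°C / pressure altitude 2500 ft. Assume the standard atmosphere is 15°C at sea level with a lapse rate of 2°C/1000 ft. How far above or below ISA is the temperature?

ISA+12°C

ISA temperature at 2500 ft = 15 − 2 × (2500/1000) = 10°C.
Deviation = OAT − ISA = 22 − 10 = +12°C.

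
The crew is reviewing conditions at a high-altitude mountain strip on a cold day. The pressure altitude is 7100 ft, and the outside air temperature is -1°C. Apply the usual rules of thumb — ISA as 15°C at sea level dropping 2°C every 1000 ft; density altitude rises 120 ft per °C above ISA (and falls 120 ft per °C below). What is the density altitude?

6884 ft

ISA temperature at 7100 ft = 15 − 2 × (7100/1000) = 0.8°C.
ISA deviation = -1 − 0.8 = -1.8°C.
Density altitude = 7100 + 120 × (-1.8) = 7100 + (-216) = 6884 ft.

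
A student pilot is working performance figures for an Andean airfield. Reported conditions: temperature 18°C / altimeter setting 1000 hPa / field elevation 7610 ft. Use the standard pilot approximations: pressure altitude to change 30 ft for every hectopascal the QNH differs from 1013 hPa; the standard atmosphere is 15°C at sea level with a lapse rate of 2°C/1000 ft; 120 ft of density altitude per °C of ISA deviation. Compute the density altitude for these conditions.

Pressure altitude = 7610 + (1013 − 1000) × 30 = 7610 + (+390) = 8000 ft.
ISA temperature at 8000 ft = 15 − 2 × (8000/1000) = -1°C.
ISA deviation = 18 − (-1) = +19°C.
Density altitude = 8000 + 120 × (19) = 10280 ft.

10280 ft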